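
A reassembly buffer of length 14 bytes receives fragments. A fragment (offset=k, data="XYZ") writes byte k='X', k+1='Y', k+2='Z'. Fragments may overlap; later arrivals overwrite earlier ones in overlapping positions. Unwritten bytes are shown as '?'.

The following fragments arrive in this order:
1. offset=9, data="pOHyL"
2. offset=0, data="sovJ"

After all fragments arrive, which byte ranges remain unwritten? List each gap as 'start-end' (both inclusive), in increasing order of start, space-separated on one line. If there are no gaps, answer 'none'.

Answer: 4-8

Derivation:
Fragment 1: offset=9 len=5
Fragment 2: offset=0 len=4
Gaps: 4-8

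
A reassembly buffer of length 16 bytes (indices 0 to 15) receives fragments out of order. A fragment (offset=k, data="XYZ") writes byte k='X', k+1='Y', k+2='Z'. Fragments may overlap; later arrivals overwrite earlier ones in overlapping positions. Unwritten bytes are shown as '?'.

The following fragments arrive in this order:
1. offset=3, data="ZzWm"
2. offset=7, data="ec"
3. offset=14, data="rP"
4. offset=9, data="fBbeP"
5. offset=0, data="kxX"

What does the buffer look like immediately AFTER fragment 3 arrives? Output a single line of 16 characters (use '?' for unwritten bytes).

Fragment 1: offset=3 data="ZzWm" -> buffer=???ZzWm?????????
Fragment 2: offset=7 data="ec" -> buffer=???ZzWmec???????
Fragment 3: offset=14 data="rP" -> buffer=???ZzWmec?????rP

Answer: ???ZzWmec?????rP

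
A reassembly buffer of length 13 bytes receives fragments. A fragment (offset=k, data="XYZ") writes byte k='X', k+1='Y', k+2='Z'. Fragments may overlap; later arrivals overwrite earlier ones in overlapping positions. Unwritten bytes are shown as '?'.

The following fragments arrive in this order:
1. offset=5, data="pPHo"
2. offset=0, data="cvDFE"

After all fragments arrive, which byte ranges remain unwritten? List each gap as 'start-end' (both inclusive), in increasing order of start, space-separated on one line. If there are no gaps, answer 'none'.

Answer: 9-12

Derivation:
Fragment 1: offset=5 len=4
Fragment 2: offset=0 len=5
Gaps: 9-12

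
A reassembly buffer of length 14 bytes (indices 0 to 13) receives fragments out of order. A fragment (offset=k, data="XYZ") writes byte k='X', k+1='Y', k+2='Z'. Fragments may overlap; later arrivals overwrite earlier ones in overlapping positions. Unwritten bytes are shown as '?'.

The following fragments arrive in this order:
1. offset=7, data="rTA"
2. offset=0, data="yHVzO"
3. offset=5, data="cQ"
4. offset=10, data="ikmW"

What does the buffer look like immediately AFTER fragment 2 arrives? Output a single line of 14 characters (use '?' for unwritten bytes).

Answer: yHVzO??rTA????

Derivation:
Fragment 1: offset=7 data="rTA" -> buffer=???????rTA????
Fragment 2: offset=0 data="yHVzO" -> buffer=yHVzO??rTA????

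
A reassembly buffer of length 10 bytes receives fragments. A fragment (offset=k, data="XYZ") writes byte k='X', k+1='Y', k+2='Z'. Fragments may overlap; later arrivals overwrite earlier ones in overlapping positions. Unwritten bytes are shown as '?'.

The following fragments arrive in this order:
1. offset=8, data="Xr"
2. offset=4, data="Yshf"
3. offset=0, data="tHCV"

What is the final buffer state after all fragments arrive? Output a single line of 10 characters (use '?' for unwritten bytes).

Fragment 1: offset=8 data="Xr" -> buffer=????????Xr
Fragment 2: offset=4 data="Yshf" -> buffer=????YshfXr
Fragment 3: offset=0 data="tHCV" -> buffer=tHCVYshfXr

Answer: tHCVYshfXr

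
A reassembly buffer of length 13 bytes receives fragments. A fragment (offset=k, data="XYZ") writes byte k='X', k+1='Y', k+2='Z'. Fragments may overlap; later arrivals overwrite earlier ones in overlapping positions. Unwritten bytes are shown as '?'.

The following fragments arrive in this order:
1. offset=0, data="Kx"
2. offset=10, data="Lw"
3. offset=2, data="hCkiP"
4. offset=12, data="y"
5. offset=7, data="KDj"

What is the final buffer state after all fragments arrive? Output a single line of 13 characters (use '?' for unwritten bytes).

Answer: KxhCkiPKDjLwy

Derivation:
Fragment 1: offset=0 data="Kx" -> buffer=Kx???????????
Fragment 2: offset=10 data="Lw" -> buffer=Kx????????Lw?
Fragment 3: offset=2 data="hCkiP" -> buffer=KxhCkiP???Lw?
Fragment 4: offset=12 data="y" -> buffer=KxhCkiP???Lwy
Fragment 5: offset=7 data="KDj" -> buffer=KxhCkiPKDjLwy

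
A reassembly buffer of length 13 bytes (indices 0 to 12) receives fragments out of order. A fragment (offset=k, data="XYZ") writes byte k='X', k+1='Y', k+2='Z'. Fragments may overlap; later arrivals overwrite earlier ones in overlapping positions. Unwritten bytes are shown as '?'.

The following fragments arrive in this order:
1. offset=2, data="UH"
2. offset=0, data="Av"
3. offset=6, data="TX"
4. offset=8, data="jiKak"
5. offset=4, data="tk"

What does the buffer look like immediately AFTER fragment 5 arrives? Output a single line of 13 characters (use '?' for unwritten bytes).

Answer: AvUHtkTXjiKak

Derivation:
Fragment 1: offset=2 data="UH" -> buffer=??UH?????????
Fragment 2: offset=0 data="Av" -> buffer=AvUH?????????
Fragment 3: offset=6 data="TX" -> buffer=AvUH??TX?????
Fragment 4: offset=8 data="jiKak" -> buffer=AvUH??TXjiKak
Fragment 5: offset=4 data="tk" -> buffer=AvUHtkTXjiKak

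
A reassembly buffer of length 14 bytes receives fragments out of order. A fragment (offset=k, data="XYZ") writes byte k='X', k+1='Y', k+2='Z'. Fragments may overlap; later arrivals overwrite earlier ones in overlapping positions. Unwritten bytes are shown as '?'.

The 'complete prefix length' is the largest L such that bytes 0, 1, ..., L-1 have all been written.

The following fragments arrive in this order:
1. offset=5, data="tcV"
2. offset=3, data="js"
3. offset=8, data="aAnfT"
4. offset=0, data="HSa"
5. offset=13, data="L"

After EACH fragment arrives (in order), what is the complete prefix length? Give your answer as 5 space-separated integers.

Answer: 0 0 0 13 14

Derivation:
Fragment 1: offset=5 data="tcV" -> buffer=?????tcV?????? -> prefix_len=0
Fragment 2: offset=3 data="js" -> buffer=???jstcV?????? -> prefix_len=0
Fragment 3: offset=8 data="aAnfT" -> buffer=???jstcVaAnfT? -> prefix_len=0
Fragment 4: offset=0 data="HSa" -> buffer=HSajstcVaAnfT? -> prefix_len=13
Fragment 5: offset=13 data="L" -> buffer=HSajstcVaAnfTL -> prefix_len=14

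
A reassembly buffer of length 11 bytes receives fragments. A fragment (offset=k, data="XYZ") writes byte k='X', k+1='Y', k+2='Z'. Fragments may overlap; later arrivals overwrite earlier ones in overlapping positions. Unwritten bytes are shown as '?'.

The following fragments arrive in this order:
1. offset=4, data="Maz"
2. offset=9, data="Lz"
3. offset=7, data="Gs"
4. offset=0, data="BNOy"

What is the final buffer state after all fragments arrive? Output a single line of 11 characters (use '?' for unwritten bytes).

Fragment 1: offset=4 data="Maz" -> buffer=????Maz????
Fragment 2: offset=9 data="Lz" -> buffer=????Maz??Lz
Fragment 3: offset=7 data="Gs" -> buffer=????MazGsLz
Fragment 4: offset=0 data="BNOy" -> buffer=BNOyMazGsLz

Answer: BNOyMazGsLz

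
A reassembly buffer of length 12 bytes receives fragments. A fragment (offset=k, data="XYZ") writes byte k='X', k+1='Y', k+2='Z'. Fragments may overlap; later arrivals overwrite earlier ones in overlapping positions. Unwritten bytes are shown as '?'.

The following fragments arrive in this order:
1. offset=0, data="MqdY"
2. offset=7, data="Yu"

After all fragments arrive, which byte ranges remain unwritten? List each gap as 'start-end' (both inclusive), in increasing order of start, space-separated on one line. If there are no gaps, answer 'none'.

Answer: 4-6 9-11

Derivation:
Fragment 1: offset=0 len=4
Fragment 2: offset=7 len=2
Gaps: 4-6 9-11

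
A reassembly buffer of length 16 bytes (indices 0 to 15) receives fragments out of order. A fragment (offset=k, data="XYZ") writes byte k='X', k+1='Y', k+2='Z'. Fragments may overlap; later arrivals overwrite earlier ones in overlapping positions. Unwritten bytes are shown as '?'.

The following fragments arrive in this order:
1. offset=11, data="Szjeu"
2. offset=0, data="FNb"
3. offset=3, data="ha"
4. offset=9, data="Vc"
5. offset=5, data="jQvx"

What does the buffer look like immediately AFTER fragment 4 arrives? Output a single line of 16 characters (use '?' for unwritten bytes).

Answer: FNbha????VcSzjeu

Derivation:
Fragment 1: offset=11 data="Szjeu" -> buffer=???????????Szjeu
Fragment 2: offset=0 data="FNb" -> buffer=FNb????????Szjeu
Fragment 3: offset=3 data="ha" -> buffer=FNbha??????Szjeu
Fragment 4: offset=9 data="Vc" -> buffer=FNbha????VcSzjeu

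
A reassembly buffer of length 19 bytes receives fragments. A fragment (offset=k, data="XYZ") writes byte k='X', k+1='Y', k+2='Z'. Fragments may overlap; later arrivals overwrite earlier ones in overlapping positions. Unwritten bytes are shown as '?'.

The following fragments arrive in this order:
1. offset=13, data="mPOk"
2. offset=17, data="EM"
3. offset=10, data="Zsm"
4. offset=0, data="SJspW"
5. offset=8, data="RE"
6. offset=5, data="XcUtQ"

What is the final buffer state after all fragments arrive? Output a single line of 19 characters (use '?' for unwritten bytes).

Fragment 1: offset=13 data="mPOk" -> buffer=?????????????mPOk??
Fragment 2: offset=17 data="EM" -> buffer=?????????????mPOkEM
Fragment 3: offset=10 data="Zsm" -> buffer=??????????ZsmmPOkEM
Fragment 4: offset=0 data="SJspW" -> buffer=SJspW?????ZsmmPOkEM
Fragment 5: offset=8 data="RE" -> buffer=SJspW???REZsmmPOkEM
Fragment 6: offset=5 data="XcUtQ" -> buffer=SJspWXcUtQZsmmPOkEM

Answer: SJspWXcUtQZsmmPOkEM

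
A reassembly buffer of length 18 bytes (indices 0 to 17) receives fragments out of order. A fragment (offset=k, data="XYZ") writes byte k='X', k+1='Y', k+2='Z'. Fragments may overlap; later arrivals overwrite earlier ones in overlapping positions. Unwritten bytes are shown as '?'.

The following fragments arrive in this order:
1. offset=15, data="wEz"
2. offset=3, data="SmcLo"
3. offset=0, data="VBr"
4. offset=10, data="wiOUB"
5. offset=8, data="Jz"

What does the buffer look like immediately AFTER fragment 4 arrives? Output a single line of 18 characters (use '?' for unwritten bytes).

Fragment 1: offset=15 data="wEz" -> buffer=???????????????wEz
Fragment 2: offset=3 data="SmcLo" -> buffer=???SmcLo???????wEz
Fragment 3: offset=0 data="VBr" -> buffer=VBrSmcLo???????wEz
Fragment 4: offset=10 data="wiOUB" -> buffer=VBrSmcLo??wiOUBwEz

Answer: VBrSmcLo??wiOUBwEz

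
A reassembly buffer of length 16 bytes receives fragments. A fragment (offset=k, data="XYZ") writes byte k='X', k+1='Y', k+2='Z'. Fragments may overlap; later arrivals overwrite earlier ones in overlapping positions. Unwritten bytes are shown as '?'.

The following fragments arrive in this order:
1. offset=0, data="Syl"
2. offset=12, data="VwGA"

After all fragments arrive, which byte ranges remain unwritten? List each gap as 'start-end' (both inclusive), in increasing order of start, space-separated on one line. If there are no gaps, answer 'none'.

Fragment 1: offset=0 len=3
Fragment 2: offset=12 len=4
Gaps: 3-11

Answer: 3-11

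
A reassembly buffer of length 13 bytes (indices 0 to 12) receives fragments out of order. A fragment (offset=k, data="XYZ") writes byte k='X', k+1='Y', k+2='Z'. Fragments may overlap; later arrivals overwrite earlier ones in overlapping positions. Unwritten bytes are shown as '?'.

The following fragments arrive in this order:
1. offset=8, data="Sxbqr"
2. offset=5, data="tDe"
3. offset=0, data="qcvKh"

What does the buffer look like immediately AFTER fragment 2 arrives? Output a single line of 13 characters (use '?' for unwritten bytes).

Fragment 1: offset=8 data="Sxbqr" -> buffer=????????Sxbqr
Fragment 2: offset=5 data="tDe" -> buffer=?????tDeSxbqr

Answer: ?????tDeSxbqr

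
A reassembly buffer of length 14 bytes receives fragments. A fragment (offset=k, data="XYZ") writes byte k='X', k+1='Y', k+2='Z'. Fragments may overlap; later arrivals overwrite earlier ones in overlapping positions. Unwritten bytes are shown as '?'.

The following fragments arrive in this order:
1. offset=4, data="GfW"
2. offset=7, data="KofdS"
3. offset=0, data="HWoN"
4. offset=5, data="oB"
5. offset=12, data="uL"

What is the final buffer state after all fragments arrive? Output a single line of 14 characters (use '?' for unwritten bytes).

Fragment 1: offset=4 data="GfW" -> buffer=????GfW???????
Fragment 2: offset=7 data="KofdS" -> buffer=????GfWKofdS??
Fragment 3: offset=0 data="HWoN" -> buffer=HWoNGfWKofdS??
Fragment 4: offset=5 data="oB" -> buffer=HWoNGoBKofdS??
Fragment 5: offset=12 data="uL" -> buffer=HWoNGoBKofdSuL

Answer: HWoNGoBKofdSuL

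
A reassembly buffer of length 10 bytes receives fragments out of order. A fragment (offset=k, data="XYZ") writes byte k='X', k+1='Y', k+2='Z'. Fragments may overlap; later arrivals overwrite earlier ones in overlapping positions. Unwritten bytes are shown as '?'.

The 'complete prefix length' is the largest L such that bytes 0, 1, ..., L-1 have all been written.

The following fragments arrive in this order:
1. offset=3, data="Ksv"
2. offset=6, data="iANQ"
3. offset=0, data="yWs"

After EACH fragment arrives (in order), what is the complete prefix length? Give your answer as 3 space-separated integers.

Answer: 0 0 10

Derivation:
Fragment 1: offset=3 data="Ksv" -> buffer=???Ksv???? -> prefix_len=0
Fragment 2: offset=6 data="iANQ" -> buffer=???KsviANQ -> prefix_len=0
Fragment 3: offset=0 data="yWs" -> buffer=yWsKsviANQ -> prefix_len=10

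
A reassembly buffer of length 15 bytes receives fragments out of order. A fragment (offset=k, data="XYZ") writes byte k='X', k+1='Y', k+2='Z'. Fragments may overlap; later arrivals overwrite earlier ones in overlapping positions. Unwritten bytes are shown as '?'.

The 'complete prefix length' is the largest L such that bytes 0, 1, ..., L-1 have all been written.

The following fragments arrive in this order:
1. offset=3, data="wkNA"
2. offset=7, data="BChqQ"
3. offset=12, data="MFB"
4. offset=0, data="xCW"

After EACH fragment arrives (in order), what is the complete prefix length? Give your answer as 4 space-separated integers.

Fragment 1: offset=3 data="wkNA" -> buffer=???wkNA???????? -> prefix_len=0
Fragment 2: offset=7 data="BChqQ" -> buffer=???wkNABChqQ??? -> prefix_len=0
Fragment 3: offset=12 data="MFB" -> buffer=???wkNABChqQMFB -> prefix_len=0
Fragment 4: offset=0 data="xCW" -> buffer=xCWwkNABChqQMFB -> prefix_len=15

Answer: 0 0 0 15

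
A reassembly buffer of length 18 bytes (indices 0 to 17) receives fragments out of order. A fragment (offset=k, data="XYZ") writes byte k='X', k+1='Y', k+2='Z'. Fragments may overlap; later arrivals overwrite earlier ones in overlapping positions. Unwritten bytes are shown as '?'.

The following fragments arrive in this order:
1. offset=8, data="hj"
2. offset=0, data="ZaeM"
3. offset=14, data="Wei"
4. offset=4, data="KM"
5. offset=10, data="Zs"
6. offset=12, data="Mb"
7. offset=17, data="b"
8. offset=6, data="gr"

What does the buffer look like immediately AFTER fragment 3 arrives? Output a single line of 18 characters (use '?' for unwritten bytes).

Fragment 1: offset=8 data="hj" -> buffer=????????hj????????
Fragment 2: offset=0 data="ZaeM" -> buffer=ZaeM????hj????????
Fragment 3: offset=14 data="Wei" -> buffer=ZaeM????hj????Wei?

Answer: ZaeM????hj????Wei?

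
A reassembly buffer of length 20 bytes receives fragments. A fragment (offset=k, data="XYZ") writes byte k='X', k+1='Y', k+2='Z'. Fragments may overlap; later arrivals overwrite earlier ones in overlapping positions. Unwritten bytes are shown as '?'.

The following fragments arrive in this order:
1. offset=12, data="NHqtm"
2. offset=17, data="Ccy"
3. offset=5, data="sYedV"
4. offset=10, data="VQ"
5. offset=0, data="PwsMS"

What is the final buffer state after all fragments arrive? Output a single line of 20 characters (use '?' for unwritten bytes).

Answer: PwsMSsYedVVQNHqtmCcy

Derivation:
Fragment 1: offset=12 data="NHqtm" -> buffer=????????????NHqtm???
Fragment 2: offset=17 data="Ccy" -> buffer=????????????NHqtmCcy
Fragment 3: offset=5 data="sYedV" -> buffer=?????sYedV??NHqtmCcy
Fragment 4: offset=10 data="VQ" -> buffer=?????sYedVVQNHqtmCcy
Fragment 5: offset=0 data="PwsMS" -> buffer=PwsMSsYedVVQNHqtmCcy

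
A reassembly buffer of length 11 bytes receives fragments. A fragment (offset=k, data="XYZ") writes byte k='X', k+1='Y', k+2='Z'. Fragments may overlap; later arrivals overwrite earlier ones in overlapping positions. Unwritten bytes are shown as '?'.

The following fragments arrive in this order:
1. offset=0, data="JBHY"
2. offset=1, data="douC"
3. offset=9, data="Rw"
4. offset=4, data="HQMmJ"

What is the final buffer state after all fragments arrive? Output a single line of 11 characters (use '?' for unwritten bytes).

Fragment 1: offset=0 data="JBHY" -> buffer=JBHY???????
Fragment 2: offset=1 data="douC" -> buffer=JdouC??????
Fragment 3: offset=9 data="Rw" -> buffer=JdouC????Rw
Fragment 4: offset=4 data="HQMmJ" -> buffer=JdouHQMmJRw

Answer: JdouHQMmJRw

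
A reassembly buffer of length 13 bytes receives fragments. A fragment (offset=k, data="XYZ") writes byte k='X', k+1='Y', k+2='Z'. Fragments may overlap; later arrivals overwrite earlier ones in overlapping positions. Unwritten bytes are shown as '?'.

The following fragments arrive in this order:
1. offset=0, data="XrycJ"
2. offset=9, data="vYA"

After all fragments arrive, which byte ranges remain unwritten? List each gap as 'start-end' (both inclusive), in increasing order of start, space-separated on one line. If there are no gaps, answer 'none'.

Answer: 5-8 12-12

Derivation:
Fragment 1: offset=0 len=5
Fragment 2: offset=9 len=3
Gaps: 5-8 12-12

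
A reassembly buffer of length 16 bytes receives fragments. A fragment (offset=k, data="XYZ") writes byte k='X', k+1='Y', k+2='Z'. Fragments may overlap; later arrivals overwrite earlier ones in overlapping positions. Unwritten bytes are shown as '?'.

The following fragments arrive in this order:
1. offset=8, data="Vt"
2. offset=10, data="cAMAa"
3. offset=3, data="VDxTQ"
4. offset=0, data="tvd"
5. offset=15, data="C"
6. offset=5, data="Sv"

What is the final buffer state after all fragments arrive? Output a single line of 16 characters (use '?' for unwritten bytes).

Fragment 1: offset=8 data="Vt" -> buffer=????????Vt??????
Fragment 2: offset=10 data="cAMAa" -> buffer=????????VtcAMAa?
Fragment 3: offset=3 data="VDxTQ" -> buffer=???VDxTQVtcAMAa?
Fragment 4: offset=0 data="tvd" -> buffer=tvdVDxTQVtcAMAa?
Fragment 5: offset=15 data="C" -> buffer=tvdVDxTQVtcAMAaC
Fragment 6: offset=5 data="Sv" -> buffer=tvdVDSvQVtcAMAaC

Answer: tvdVDSvQVtcAMAaC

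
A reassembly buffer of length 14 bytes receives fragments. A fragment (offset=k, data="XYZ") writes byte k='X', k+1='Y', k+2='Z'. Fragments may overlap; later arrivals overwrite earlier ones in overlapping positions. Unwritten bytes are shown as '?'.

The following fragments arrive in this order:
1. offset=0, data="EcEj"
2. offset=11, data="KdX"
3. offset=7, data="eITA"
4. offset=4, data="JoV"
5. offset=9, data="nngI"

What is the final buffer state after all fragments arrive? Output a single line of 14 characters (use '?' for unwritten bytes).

Answer: EcEjJoVeInngIX

Derivation:
Fragment 1: offset=0 data="EcEj" -> buffer=EcEj??????????
Fragment 2: offset=11 data="KdX" -> buffer=EcEj???????KdX
Fragment 3: offset=7 data="eITA" -> buffer=EcEj???eITAKdX
Fragment 4: offset=4 data="JoV" -> buffer=EcEjJoVeITAKdX
Fragment 5: offset=9 data="nngI" -> buffer=EcEjJoVeInngIX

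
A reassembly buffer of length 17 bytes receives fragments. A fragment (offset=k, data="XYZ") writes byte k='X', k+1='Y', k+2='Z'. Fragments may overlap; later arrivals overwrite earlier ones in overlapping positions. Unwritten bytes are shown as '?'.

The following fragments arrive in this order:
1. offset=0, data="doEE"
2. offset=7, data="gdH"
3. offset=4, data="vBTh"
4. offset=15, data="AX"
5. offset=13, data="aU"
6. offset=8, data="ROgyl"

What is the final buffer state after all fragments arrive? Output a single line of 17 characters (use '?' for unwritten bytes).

Answer: doEEvBThROgylaUAX

Derivation:
Fragment 1: offset=0 data="doEE" -> buffer=doEE?????????????
Fragment 2: offset=7 data="gdH" -> buffer=doEE???gdH???????
Fragment 3: offset=4 data="vBTh" -> buffer=doEEvBThdH???????
Fragment 4: offset=15 data="AX" -> buffer=doEEvBThdH?????AX
Fragment 5: offset=13 data="aU" -> buffer=doEEvBThdH???aUAX
Fragment 6: offset=8 data="ROgyl" -> buffer=doEEvBThROgylaUAX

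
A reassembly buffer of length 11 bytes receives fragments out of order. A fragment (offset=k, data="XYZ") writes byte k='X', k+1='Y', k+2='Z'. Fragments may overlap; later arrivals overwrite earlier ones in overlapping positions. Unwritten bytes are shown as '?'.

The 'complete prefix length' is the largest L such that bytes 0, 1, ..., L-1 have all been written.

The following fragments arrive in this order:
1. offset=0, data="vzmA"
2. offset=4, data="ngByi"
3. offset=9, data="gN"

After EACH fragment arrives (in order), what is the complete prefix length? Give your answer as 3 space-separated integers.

Fragment 1: offset=0 data="vzmA" -> buffer=vzmA??????? -> prefix_len=4
Fragment 2: offset=4 data="ngByi" -> buffer=vzmAngByi?? -> prefix_len=9
Fragment 3: offset=9 data="gN" -> buffer=vzmAngByigN -> prefix_len=11

Answer: 4 9 11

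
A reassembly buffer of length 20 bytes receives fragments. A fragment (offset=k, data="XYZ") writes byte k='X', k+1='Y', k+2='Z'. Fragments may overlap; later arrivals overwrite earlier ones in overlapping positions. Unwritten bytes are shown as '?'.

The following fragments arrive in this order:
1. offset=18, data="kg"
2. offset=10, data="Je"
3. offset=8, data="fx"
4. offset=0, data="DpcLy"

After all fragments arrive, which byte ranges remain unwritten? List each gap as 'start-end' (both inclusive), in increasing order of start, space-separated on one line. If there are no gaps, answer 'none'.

Fragment 1: offset=18 len=2
Fragment 2: offset=10 len=2
Fragment 3: offset=8 len=2
Fragment 4: offset=0 len=5
Gaps: 5-7 12-17

Answer: 5-7 12-17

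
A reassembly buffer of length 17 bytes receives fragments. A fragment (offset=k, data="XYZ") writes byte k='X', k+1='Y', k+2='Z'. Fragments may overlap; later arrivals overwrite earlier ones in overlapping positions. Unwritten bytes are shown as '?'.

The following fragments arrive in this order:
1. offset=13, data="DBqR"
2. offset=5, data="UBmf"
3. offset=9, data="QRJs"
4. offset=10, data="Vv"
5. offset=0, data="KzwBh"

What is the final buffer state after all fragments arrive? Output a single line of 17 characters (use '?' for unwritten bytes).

Answer: KzwBhUBmfQVvsDBqR

Derivation:
Fragment 1: offset=13 data="DBqR" -> buffer=?????????????DBqR
Fragment 2: offset=5 data="UBmf" -> buffer=?????UBmf????DBqR
Fragment 3: offset=9 data="QRJs" -> buffer=?????UBmfQRJsDBqR
Fragment 4: offset=10 data="Vv" -> buffer=?????UBmfQVvsDBqR
Fragment 5: offset=0 data="KzwBh" -> buffer=KzwBhUBmfQVvsDBqR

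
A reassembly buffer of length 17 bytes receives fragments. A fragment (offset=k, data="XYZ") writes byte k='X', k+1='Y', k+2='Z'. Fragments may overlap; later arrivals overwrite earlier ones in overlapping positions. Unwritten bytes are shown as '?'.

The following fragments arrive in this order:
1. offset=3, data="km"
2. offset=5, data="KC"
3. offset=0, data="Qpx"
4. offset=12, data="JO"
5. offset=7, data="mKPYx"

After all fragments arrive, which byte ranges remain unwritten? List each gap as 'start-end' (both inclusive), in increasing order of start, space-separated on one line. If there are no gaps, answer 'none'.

Fragment 1: offset=3 len=2
Fragment 2: offset=5 len=2
Fragment 3: offset=0 len=3
Fragment 4: offset=12 len=2
Fragment 5: offset=7 len=5
Gaps: 14-16

Answer: 14-16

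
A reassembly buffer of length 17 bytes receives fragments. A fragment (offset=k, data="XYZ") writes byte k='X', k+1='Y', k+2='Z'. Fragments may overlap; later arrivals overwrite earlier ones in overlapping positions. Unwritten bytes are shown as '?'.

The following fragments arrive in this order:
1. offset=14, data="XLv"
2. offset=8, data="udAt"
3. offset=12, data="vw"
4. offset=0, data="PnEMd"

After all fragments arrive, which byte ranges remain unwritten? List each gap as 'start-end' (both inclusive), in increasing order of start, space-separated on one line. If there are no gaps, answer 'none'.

Fragment 1: offset=14 len=3
Fragment 2: offset=8 len=4
Fragment 3: offset=12 len=2
Fragment 4: offset=0 len=5
Gaps: 5-7

Answer: 5-7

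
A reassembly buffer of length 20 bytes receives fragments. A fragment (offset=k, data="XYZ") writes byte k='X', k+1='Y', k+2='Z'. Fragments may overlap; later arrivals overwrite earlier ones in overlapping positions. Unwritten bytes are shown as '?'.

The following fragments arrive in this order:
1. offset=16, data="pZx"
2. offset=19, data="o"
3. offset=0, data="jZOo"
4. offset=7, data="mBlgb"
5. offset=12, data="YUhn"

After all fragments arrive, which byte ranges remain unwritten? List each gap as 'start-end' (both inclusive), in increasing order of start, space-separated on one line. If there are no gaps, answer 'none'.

Answer: 4-6

Derivation:
Fragment 1: offset=16 len=3
Fragment 2: offset=19 len=1
Fragment 3: offset=0 len=4
Fragment 4: offset=7 len=5
Fragment 5: offset=12 len=4
Gaps: 4-6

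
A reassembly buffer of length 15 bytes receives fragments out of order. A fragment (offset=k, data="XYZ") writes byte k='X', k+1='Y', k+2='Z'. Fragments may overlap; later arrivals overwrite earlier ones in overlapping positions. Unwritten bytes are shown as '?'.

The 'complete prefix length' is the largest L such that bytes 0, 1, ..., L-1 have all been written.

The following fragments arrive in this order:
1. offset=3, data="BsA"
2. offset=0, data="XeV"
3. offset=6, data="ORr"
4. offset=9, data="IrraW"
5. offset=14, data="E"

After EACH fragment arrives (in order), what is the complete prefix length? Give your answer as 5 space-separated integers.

Answer: 0 6 9 14 15

Derivation:
Fragment 1: offset=3 data="BsA" -> buffer=???BsA????????? -> prefix_len=0
Fragment 2: offset=0 data="XeV" -> buffer=XeVBsA????????? -> prefix_len=6
Fragment 3: offset=6 data="ORr" -> buffer=XeVBsAORr?????? -> prefix_len=9
Fragment 4: offset=9 data="IrraW" -> buffer=XeVBsAORrIrraW? -> prefix_len=14
Fragment 5: offset=14 data="E" -> buffer=XeVBsAORrIrraWE -> prefix_len=15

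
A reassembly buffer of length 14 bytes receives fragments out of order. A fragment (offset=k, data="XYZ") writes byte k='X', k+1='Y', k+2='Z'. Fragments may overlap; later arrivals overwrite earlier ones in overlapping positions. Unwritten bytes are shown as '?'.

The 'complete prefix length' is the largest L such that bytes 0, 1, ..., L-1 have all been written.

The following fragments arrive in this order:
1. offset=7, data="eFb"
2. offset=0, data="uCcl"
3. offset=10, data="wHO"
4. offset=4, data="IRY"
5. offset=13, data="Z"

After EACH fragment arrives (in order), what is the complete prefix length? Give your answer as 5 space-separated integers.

Fragment 1: offset=7 data="eFb" -> buffer=???????eFb???? -> prefix_len=0
Fragment 2: offset=0 data="uCcl" -> buffer=uCcl???eFb???? -> prefix_len=4
Fragment 3: offset=10 data="wHO" -> buffer=uCcl???eFbwHO? -> prefix_len=4
Fragment 4: offset=4 data="IRY" -> buffer=uCclIRYeFbwHO? -> prefix_len=13
Fragment 5: offset=13 data="Z" -> buffer=uCclIRYeFbwHOZ -> prefix_len=14

Answer: 0 4 4 13 14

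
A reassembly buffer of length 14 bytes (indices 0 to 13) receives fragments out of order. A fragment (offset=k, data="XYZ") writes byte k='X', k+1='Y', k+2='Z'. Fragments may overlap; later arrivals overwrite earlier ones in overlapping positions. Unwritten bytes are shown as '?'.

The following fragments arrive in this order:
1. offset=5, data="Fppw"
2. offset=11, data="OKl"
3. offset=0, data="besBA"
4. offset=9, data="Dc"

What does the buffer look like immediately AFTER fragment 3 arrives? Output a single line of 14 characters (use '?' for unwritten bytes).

Fragment 1: offset=5 data="Fppw" -> buffer=?????Fppw?????
Fragment 2: offset=11 data="OKl" -> buffer=?????Fppw??OKl
Fragment 3: offset=0 data="besBA" -> buffer=besBAFppw??OKl

Answer: besBAFppw??OKl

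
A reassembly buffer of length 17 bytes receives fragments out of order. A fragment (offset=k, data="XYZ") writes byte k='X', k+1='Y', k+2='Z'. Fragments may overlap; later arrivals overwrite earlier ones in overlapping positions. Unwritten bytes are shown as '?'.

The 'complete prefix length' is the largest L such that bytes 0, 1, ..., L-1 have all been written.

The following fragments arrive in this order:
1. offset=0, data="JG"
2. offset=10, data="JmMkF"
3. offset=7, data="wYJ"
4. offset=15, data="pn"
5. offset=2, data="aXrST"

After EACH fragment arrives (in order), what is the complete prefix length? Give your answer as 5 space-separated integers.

Answer: 2 2 2 2 17

Derivation:
Fragment 1: offset=0 data="JG" -> buffer=JG??????????????? -> prefix_len=2
Fragment 2: offset=10 data="JmMkF" -> buffer=JG????????JmMkF?? -> prefix_len=2
Fragment 3: offset=7 data="wYJ" -> buffer=JG?????wYJJmMkF?? -> prefix_len=2
Fragment 4: offset=15 data="pn" -> buffer=JG?????wYJJmMkFpn -> prefix_len=2
Fragment 5: offset=2 data="aXrST" -> buffer=JGaXrSTwYJJmMkFpn -> prefix_len=17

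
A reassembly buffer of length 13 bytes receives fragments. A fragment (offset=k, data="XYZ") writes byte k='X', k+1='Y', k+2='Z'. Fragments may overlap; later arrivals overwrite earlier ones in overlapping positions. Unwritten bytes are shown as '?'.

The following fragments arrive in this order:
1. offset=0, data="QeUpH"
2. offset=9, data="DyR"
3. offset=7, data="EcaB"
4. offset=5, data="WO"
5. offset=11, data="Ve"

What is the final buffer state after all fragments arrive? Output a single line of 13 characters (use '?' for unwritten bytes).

Fragment 1: offset=0 data="QeUpH" -> buffer=QeUpH????????
Fragment 2: offset=9 data="DyR" -> buffer=QeUpH????DyR?
Fragment 3: offset=7 data="EcaB" -> buffer=QeUpH??EcaBR?
Fragment 4: offset=5 data="WO" -> buffer=QeUpHWOEcaBR?
Fragment 5: offset=11 data="Ve" -> buffer=QeUpHWOEcaBVe

Answer: QeUpHWOEcaBVe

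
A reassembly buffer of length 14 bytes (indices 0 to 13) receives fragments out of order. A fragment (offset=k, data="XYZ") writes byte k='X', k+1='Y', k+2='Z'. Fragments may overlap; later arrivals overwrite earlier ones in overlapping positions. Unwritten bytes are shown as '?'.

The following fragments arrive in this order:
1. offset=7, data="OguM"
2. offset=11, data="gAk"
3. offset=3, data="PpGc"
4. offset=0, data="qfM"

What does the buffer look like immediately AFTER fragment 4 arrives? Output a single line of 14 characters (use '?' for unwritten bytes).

Fragment 1: offset=7 data="OguM" -> buffer=???????OguM???
Fragment 2: offset=11 data="gAk" -> buffer=???????OguMgAk
Fragment 3: offset=3 data="PpGc" -> buffer=???PpGcOguMgAk
Fragment 4: offset=0 data="qfM" -> buffer=qfMPpGcOguMgAk

Answer: qfMPpGcOguMgAk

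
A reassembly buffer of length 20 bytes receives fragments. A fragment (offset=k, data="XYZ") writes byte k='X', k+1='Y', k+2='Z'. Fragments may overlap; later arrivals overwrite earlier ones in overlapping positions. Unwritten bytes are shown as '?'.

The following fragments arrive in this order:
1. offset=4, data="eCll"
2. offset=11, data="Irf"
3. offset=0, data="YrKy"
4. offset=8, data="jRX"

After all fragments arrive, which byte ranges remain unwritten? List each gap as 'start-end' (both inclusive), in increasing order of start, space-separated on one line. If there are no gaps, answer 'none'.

Fragment 1: offset=4 len=4
Fragment 2: offset=11 len=3
Fragment 3: offset=0 len=4
Fragment 4: offset=8 len=3
Gaps: 14-19

Answer: 14-19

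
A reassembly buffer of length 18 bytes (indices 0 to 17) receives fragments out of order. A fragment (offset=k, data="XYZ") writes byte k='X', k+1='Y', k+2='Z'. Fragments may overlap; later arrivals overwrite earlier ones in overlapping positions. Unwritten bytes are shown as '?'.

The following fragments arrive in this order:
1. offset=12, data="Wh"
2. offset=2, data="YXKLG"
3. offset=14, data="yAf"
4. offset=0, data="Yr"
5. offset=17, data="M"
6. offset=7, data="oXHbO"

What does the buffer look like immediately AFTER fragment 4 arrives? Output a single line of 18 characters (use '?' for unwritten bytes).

Answer: YrYXKLG?????WhyAf?

Derivation:
Fragment 1: offset=12 data="Wh" -> buffer=????????????Wh????
Fragment 2: offset=2 data="YXKLG" -> buffer=??YXKLG?????Wh????
Fragment 3: offset=14 data="yAf" -> buffer=??YXKLG?????WhyAf?
Fragment 4: offset=0 data="Yr" -> buffer=YrYXKLG?????WhyAf?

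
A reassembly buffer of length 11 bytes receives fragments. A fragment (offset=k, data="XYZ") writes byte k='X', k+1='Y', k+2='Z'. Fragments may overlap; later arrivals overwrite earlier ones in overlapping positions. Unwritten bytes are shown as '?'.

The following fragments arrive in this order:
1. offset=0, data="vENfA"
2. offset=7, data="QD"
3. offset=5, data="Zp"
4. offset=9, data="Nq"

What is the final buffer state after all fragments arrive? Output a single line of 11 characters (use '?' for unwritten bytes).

Answer: vENfAZpQDNq

Derivation:
Fragment 1: offset=0 data="vENfA" -> buffer=vENfA??????
Fragment 2: offset=7 data="QD" -> buffer=vENfA??QD??
Fragment 3: offset=5 data="Zp" -> buffer=vENfAZpQD??
Fragment 4: offset=9 data="Nq" -> buffer=vENfAZpQDNq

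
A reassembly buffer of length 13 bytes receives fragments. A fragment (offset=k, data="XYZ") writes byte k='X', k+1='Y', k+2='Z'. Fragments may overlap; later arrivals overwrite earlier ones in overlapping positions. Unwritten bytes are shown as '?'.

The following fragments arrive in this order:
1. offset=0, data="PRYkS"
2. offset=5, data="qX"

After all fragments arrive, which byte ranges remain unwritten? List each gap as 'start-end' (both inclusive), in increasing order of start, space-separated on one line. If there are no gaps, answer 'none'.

Fragment 1: offset=0 len=5
Fragment 2: offset=5 len=2
Gaps: 7-12

Answer: 7-12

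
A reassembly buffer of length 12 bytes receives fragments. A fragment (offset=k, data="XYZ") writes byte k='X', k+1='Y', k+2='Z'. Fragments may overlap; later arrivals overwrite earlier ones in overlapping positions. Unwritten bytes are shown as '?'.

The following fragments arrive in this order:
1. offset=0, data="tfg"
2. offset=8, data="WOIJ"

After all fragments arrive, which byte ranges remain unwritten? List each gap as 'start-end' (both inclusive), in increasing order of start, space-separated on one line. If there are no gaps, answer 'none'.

Fragment 1: offset=0 len=3
Fragment 2: offset=8 len=4
Gaps: 3-7

Answer: 3-7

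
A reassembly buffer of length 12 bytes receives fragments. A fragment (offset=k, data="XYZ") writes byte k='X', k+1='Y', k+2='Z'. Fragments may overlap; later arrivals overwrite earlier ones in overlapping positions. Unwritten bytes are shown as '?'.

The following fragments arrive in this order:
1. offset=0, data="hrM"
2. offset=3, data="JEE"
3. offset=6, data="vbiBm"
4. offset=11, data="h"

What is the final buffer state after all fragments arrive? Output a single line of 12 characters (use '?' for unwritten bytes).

Answer: hrMJEEvbiBmh

Derivation:
Fragment 1: offset=0 data="hrM" -> buffer=hrM?????????
Fragment 2: offset=3 data="JEE" -> buffer=hrMJEE??????
Fragment 3: offset=6 data="vbiBm" -> buffer=hrMJEEvbiBm?
Fragment 4: offset=11 data="h" -> buffer=hrMJEEvbiBmh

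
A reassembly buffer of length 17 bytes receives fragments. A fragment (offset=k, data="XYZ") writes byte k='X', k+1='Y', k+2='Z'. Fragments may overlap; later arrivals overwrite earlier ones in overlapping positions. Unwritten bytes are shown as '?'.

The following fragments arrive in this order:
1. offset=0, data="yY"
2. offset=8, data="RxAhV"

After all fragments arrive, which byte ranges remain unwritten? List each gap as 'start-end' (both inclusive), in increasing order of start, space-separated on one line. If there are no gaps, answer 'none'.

Answer: 2-7 13-16

Derivation:
Fragment 1: offset=0 len=2
Fragment 2: offset=8 len=5
Gaps: 2-7 13-16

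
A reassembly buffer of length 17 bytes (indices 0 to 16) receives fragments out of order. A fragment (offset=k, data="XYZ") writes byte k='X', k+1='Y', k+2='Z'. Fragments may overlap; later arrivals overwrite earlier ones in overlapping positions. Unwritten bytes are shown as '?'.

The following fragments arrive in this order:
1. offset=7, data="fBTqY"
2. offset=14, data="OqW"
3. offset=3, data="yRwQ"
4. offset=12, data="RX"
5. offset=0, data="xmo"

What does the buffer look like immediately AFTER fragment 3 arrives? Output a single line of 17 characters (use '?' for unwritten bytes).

Answer: ???yRwQfBTqY??OqW

Derivation:
Fragment 1: offset=7 data="fBTqY" -> buffer=???????fBTqY?????
Fragment 2: offset=14 data="OqW" -> buffer=???????fBTqY??OqW
Fragment 3: offset=3 data="yRwQ" -> buffer=???yRwQfBTqY??OqW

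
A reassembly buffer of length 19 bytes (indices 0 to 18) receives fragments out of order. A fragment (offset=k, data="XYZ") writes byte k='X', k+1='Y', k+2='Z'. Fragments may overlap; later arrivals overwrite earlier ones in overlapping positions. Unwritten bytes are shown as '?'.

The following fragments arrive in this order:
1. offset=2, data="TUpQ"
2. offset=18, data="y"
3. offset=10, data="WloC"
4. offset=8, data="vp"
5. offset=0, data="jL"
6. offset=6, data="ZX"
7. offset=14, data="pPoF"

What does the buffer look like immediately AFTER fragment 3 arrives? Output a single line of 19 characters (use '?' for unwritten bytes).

Fragment 1: offset=2 data="TUpQ" -> buffer=??TUpQ?????????????
Fragment 2: offset=18 data="y" -> buffer=??TUpQ????????????y
Fragment 3: offset=10 data="WloC" -> buffer=??TUpQ????WloC????y

Answer: ??TUpQ????WloC????y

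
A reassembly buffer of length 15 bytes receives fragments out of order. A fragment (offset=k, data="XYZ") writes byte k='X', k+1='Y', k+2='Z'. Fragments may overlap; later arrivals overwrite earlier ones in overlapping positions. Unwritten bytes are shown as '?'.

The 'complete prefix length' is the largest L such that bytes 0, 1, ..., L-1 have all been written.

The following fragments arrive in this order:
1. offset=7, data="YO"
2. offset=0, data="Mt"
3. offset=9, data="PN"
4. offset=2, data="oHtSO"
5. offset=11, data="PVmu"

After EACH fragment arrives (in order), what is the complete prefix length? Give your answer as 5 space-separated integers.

Answer: 0 2 2 11 15

Derivation:
Fragment 1: offset=7 data="YO" -> buffer=???????YO?????? -> prefix_len=0
Fragment 2: offset=0 data="Mt" -> buffer=Mt?????YO?????? -> prefix_len=2
Fragment 3: offset=9 data="PN" -> buffer=Mt?????YOPN???? -> prefix_len=2
Fragment 4: offset=2 data="oHtSO" -> buffer=MtoHtSOYOPN???? -> prefix_len=11
Fragment 5: offset=11 data="PVmu" -> buffer=MtoHtSOYOPNPVmu -> prefix_len=15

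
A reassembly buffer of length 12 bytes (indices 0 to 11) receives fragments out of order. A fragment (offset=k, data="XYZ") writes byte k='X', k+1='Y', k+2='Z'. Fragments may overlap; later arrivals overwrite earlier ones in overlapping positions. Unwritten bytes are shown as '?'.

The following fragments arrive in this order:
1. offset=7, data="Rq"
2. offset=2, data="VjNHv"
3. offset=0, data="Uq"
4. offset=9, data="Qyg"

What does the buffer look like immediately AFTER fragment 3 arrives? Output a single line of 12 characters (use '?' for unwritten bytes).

Fragment 1: offset=7 data="Rq" -> buffer=???????Rq???
Fragment 2: offset=2 data="VjNHv" -> buffer=??VjNHvRq???
Fragment 3: offset=0 data="Uq" -> buffer=UqVjNHvRq???

Answer: UqVjNHvRq???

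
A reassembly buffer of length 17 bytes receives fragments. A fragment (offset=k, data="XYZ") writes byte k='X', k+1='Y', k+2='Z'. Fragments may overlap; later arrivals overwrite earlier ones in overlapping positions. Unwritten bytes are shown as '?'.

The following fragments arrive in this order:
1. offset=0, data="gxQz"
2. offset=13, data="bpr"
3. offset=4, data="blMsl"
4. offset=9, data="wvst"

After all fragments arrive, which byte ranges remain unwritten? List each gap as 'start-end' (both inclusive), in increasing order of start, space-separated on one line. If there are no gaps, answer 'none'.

Answer: 16-16

Derivation:
Fragment 1: offset=0 len=4
Fragment 2: offset=13 len=3
Fragment 3: offset=4 len=5
Fragment 4: offset=9 len=4
Gaps: 16-16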